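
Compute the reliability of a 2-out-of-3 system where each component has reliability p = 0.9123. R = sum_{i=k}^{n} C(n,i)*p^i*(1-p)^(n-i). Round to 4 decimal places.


k = 2, n = 3, p = 0.9123
i=2: C(3,2)=3 * 0.9123^2 * 0.0877^1 = 0.219
i=3: C(3,3)=1 * 0.9123^3 * 0.0877^0 = 0.7593
R = sum of terms = 0.9783

0.9783


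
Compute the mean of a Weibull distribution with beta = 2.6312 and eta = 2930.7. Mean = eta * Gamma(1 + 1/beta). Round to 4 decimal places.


beta = 2.6312, eta = 2930.7
1/beta = 0.3801
1 + 1/beta = 1.3801
Gamma(1.3801) = 0.8885
Mean = 2930.7 * 0.8885
Mean = 2604.0241

2604.0241


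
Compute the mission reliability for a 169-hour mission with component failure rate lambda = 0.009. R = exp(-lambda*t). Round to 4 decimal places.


lambda = 0.009
mission_time = 169
lambda * t = 0.009 * 169 = 1.521
R = exp(-1.521)
R = 0.2185

0.2185


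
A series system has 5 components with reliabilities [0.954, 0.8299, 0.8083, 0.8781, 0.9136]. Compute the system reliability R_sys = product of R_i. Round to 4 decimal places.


Components: [0.954, 0.8299, 0.8083, 0.8781, 0.9136]
After component 1 (R=0.954): product = 0.954
After component 2 (R=0.8299): product = 0.7917
After component 3 (R=0.8083): product = 0.64
After component 4 (R=0.8781): product = 0.5619
After component 5 (R=0.9136): product = 0.5134
R_sys = 0.5134

0.5134


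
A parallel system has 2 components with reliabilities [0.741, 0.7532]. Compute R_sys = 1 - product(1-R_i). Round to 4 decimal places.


Components: [0.741, 0.7532]
(1 - 0.741) = 0.259, running product = 0.259
(1 - 0.7532) = 0.2468, running product = 0.0639
Product of (1-R_i) = 0.0639
R_sys = 1 - 0.0639 = 0.9361

0.9361


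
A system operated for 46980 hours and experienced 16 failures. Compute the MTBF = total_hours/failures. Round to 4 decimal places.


total_hours = 46980
failures = 16
MTBF = 46980 / 16
MTBF = 2936.25

2936.25


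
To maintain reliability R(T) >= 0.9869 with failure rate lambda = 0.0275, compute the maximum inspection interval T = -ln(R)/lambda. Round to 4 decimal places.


R_target = 0.9869
lambda = 0.0275
-ln(0.9869) = 0.0132
T = 0.0132 / 0.0275
T = 0.4795

0.4795


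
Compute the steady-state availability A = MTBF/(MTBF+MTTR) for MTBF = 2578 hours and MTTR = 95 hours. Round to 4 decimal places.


MTBF = 2578
MTTR = 95
MTBF + MTTR = 2673
A = 2578 / 2673
A = 0.9645

0.9645


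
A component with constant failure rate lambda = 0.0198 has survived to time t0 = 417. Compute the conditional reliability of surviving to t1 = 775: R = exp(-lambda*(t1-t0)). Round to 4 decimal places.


lambda = 0.0198
t0 = 417, t1 = 775
t1 - t0 = 358
lambda * (t1-t0) = 0.0198 * 358 = 7.0884
R = exp(-7.0884)
R = 0.0008

0.0008


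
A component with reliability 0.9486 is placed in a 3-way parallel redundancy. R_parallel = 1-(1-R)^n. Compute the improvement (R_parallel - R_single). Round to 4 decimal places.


R_single = 0.9486, n = 3
1 - R_single = 0.0514
(1 - R_single)^n = 0.0514^3 = 0.0001
R_parallel = 1 - 0.0001 = 0.9999
Improvement = 0.9999 - 0.9486
Improvement = 0.0513

0.0513


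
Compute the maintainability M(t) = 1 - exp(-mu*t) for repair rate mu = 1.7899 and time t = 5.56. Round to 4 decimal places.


mu = 1.7899, t = 5.56
mu * t = 1.7899 * 5.56 = 9.9518
exp(-9.9518) = 0.0
M(t) = 1 - 0.0
M(t) = 1.0

1.0


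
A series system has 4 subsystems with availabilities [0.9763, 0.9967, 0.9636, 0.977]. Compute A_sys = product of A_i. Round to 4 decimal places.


Subsystems: [0.9763, 0.9967, 0.9636, 0.977]
After subsystem 1 (A=0.9763): product = 0.9763
After subsystem 2 (A=0.9967): product = 0.9731
After subsystem 3 (A=0.9636): product = 0.9377
After subsystem 4 (A=0.977): product = 0.9161
A_sys = 0.9161

0.9161


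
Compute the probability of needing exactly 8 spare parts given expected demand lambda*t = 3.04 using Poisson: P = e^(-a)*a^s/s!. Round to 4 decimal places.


a = 3.04, s = 8
e^(-a) = e^(-3.04) = 0.0478
a^s = 3.04^8 = 7294.3848
s! = 40320
P = 0.0478 * 7294.3848 / 40320
P = 0.0087

0.0087


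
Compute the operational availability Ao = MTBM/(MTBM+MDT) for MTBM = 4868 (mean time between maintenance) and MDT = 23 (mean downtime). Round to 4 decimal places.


MTBM = 4868
MDT = 23
MTBM + MDT = 4891
Ao = 4868 / 4891
Ao = 0.9953

0.9953


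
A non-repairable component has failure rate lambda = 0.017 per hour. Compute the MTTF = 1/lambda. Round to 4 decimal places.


lambda = 0.017
MTTF = 1 / 0.017
MTTF = 58.8235

58.8235


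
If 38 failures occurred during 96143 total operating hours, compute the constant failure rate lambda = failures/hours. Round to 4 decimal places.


failures = 38
total_hours = 96143
lambda = 38 / 96143
lambda = 0.0004

0.0004


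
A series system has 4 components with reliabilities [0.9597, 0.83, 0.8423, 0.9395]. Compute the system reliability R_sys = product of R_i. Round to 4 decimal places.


Components: [0.9597, 0.83, 0.8423, 0.9395]
After component 1 (R=0.9597): product = 0.9597
After component 2 (R=0.83): product = 0.7966
After component 3 (R=0.8423): product = 0.6709
After component 4 (R=0.9395): product = 0.6303
R_sys = 0.6303

0.6303


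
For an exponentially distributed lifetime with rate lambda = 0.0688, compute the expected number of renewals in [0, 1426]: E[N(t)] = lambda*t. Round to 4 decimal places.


lambda = 0.0688
t = 1426
E[N(t)] = lambda * t
E[N(t)] = 0.0688 * 1426
E[N(t)] = 98.1088

98.1088


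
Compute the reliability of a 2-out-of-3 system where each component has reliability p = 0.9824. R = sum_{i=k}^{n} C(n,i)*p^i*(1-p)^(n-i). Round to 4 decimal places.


k = 2, n = 3, p = 0.9824
i=2: C(3,2)=3 * 0.9824^2 * 0.0176^1 = 0.051
i=3: C(3,3)=1 * 0.9824^3 * 0.0176^0 = 0.9481
R = sum of terms = 0.9991

0.9991


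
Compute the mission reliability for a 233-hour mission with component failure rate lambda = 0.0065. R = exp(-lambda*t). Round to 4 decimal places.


lambda = 0.0065
mission_time = 233
lambda * t = 0.0065 * 233 = 1.5145
R = exp(-1.5145)
R = 0.2199

0.2199


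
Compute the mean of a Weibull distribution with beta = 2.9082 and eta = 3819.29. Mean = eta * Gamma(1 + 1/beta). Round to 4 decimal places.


beta = 2.9082, eta = 3819.29
1/beta = 0.3439
1 + 1/beta = 1.3439
Gamma(1.3439) = 0.8918
Mean = 3819.29 * 0.8918
Mean = 3406.0187

3406.0187


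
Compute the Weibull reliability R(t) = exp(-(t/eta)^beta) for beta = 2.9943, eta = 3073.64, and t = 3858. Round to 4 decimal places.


beta = 2.9943, eta = 3073.64, t = 3858
t/eta = 3858 / 3073.64 = 1.2552
(t/eta)^beta = 1.2552^2.9943 = 1.975
R(t) = exp(-1.975)
R(t) = 0.1388

0.1388


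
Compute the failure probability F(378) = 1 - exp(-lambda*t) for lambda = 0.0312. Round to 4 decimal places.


lambda = 0.0312, t = 378
lambda * t = 11.7936
exp(-11.7936) = 0.0
F(t) = 1 - 0.0
F(t) = 1.0

1.0


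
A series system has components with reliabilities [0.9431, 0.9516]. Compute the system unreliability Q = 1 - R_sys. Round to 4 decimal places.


Components: [0.9431, 0.9516]
After component 1: product = 0.9431
After component 2: product = 0.8975
R_sys = 0.8975
Q = 1 - 0.8975 = 0.1025

0.1025


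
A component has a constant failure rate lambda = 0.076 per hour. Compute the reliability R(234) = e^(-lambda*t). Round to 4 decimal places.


lambda = 0.076
t = 234
lambda * t = 17.784
R(t) = e^(-17.784)
R(t) = 0.0

0.0


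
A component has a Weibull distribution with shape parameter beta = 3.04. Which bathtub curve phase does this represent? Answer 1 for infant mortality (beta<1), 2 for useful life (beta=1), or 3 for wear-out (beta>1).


beta = 3.04
Compare beta to 1:
beta < 1 => infant mortality (phase 1)
beta = 1 => useful life (phase 2)
beta > 1 => wear-out (phase 3)
Since beta = 3.04, this is wear-out (increasing failure rate)
Phase = 3

3


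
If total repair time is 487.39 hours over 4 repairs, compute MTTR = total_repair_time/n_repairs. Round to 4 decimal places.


total_repair_time = 487.39
n_repairs = 4
MTTR = 487.39 / 4
MTTR = 121.8475

121.8475


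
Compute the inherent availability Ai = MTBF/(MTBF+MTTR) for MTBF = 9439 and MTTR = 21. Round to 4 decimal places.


MTBF = 9439
MTTR = 21
MTBF + MTTR = 9460
Ai = 9439 / 9460
Ai = 0.9978

0.9978


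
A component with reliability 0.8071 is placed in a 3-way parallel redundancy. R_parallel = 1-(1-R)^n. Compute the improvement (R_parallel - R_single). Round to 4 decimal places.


R_single = 0.8071, n = 3
1 - R_single = 0.1929
(1 - R_single)^n = 0.1929^3 = 0.0072
R_parallel = 1 - 0.0072 = 0.9928
Improvement = 0.9928 - 0.8071
Improvement = 0.1857

0.1857


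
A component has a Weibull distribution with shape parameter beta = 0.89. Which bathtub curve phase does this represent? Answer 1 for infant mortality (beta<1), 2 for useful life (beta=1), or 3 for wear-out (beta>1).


beta = 0.89
Compare beta to 1:
beta < 1 => infant mortality (phase 1)
beta = 1 => useful life (phase 2)
beta > 1 => wear-out (phase 3)
Since beta = 0.89, this is infant mortality (decreasing failure rate)
Phase = 1

1


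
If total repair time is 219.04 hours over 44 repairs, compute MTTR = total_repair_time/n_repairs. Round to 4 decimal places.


total_repair_time = 219.04
n_repairs = 44
MTTR = 219.04 / 44
MTTR = 4.9782

4.9782


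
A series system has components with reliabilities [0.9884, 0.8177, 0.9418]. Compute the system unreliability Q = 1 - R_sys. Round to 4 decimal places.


Components: [0.9884, 0.8177, 0.9418]
After component 1: product = 0.9884
After component 2: product = 0.8082
After component 3: product = 0.7612
R_sys = 0.7612
Q = 1 - 0.7612 = 0.2388

0.2388


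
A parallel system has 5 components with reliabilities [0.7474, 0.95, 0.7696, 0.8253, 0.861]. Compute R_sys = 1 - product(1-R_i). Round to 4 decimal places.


Components: [0.7474, 0.95, 0.7696, 0.8253, 0.861]
(1 - 0.7474) = 0.2526, running product = 0.2526
(1 - 0.95) = 0.05, running product = 0.0126
(1 - 0.7696) = 0.2304, running product = 0.0029
(1 - 0.8253) = 0.1747, running product = 0.0005
(1 - 0.861) = 0.139, running product = 0.0001
Product of (1-R_i) = 0.0001
R_sys = 1 - 0.0001 = 0.9999

0.9999


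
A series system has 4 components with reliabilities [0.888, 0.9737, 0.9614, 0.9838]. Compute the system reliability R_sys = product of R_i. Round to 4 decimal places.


Components: [0.888, 0.9737, 0.9614, 0.9838]
After component 1 (R=0.888): product = 0.888
After component 2 (R=0.9737): product = 0.8646
After component 3 (R=0.9614): product = 0.8313
After component 4 (R=0.9838): product = 0.8178
R_sys = 0.8178

0.8178


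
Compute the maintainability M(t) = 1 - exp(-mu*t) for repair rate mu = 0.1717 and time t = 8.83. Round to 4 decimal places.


mu = 0.1717, t = 8.83
mu * t = 0.1717 * 8.83 = 1.5161
exp(-1.5161) = 0.2196
M(t) = 1 - 0.2196
M(t) = 0.7804

0.7804


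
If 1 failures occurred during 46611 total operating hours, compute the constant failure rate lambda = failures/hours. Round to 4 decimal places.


failures = 1
total_hours = 46611
lambda = 1 / 46611
lambda = 0.0

0.0


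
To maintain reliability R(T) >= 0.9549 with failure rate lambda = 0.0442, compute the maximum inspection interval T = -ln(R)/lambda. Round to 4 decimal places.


R_target = 0.9549
lambda = 0.0442
-ln(0.9549) = 0.0461
T = 0.0461 / 0.0442
T = 1.0441

1.0441


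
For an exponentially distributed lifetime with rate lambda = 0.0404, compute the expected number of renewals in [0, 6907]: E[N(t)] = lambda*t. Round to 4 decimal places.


lambda = 0.0404
t = 6907
E[N(t)] = lambda * t
E[N(t)] = 0.0404 * 6907
E[N(t)] = 279.0428

279.0428


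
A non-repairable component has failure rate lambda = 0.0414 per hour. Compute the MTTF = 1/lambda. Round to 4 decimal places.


lambda = 0.0414
MTTF = 1 / 0.0414
MTTF = 24.1546

24.1546


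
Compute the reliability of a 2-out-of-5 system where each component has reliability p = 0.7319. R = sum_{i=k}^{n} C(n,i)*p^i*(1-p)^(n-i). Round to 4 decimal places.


k = 2, n = 5, p = 0.7319
i=2: C(5,2)=10 * 0.7319^2 * 0.2681^3 = 0.1032
i=3: C(5,3)=10 * 0.7319^3 * 0.2681^2 = 0.2818
i=4: C(5,4)=5 * 0.7319^4 * 0.2681^1 = 0.3847
i=5: C(5,5)=1 * 0.7319^5 * 0.2681^0 = 0.21
R = sum of terms = 0.9797

0.9797


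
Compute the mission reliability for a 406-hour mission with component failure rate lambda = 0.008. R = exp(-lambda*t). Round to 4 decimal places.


lambda = 0.008
mission_time = 406
lambda * t = 0.008 * 406 = 3.248
R = exp(-3.248)
R = 0.0389

0.0389


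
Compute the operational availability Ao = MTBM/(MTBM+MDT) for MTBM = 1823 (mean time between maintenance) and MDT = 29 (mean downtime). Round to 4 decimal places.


MTBM = 1823
MDT = 29
MTBM + MDT = 1852
Ao = 1823 / 1852
Ao = 0.9843

0.9843


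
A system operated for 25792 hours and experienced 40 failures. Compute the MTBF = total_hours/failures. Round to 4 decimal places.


total_hours = 25792
failures = 40
MTBF = 25792 / 40
MTBF = 644.8

644.8


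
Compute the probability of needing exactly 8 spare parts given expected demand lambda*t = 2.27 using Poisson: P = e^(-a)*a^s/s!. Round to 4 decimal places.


a = 2.27, s = 8
e^(-a) = e^(-2.27) = 0.1033
a^s = 2.27^8 = 705.0288
s! = 40320
P = 0.1033 * 705.0288 / 40320
P = 0.0018

0.0018


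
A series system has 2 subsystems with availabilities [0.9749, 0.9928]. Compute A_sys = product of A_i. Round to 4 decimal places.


Subsystems: [0.9749, 0.9928]
After subsystem 1 (A=0.9749): product = 0.9749
After subsystem 2 (A=0.9928): product = 0.9679
A_sys = 0.9679

0.9679


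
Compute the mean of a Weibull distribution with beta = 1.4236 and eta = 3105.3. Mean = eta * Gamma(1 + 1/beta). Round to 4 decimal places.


beta = 1.4236, eta = 3105.3
1/beta = 0.7024
1 + 1/beta = 1.7024
Gamma(1.7024) = 0.9091
Mean = 3105.3 * 0.9091
Mean = 2823.0414

2823.0414


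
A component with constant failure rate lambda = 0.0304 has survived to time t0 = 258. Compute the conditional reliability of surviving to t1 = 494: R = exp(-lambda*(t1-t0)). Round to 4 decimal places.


lambda = 0.0304
t0 = 258, t1 = 494
t1 - t0 = 236
lambda * (t1-t0) = 0.0304 * 236 = 7.1744
R = exp(-7.1744)
R = 0.0008

0.0008


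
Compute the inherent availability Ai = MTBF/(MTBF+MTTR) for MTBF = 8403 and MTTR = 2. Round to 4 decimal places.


MTBF = 8403
MTTR = 2
MTBF + MTTR = 8405
Ai = 8403 / 8405
Ai = 0.9998

0.9998


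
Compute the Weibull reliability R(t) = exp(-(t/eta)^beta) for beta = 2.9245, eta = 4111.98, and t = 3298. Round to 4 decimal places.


beta = 2.9245, eta = 4111.98, t = 3298
t/eta = 3298 / 4111.98 = 0.802
(t/eta)^beta = 0.802^2.9245 = 0.5246
R(t) = exp(-0.5246)
R(t) = 0.5918

0.5918


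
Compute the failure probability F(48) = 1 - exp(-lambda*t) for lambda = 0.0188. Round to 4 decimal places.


lambda = 0.0188, t = 48
lambda * t = 0.9024
exp(-0.9024) = 0.4056
F(t) = 1 - 0.4056
F(t) = 0.5944

0.5944


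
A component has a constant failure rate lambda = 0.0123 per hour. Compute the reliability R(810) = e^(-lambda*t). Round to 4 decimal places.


lambda = 0.0123
t = 810
lambda * t = 9.963
R(t) = e^(-9.963)
R(t) = 0.0

0.0


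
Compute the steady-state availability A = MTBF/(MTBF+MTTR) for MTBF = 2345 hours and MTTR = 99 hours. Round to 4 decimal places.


MTBF = 2345
MTTR = 99
MTBF + MTTR = 2444
A = 2345 / 2444
A = 0.9595

0.9595


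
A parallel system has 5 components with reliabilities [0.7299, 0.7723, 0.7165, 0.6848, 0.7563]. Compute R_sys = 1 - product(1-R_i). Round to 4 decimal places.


Components: [0.7299, 0.7723, 0.7165, 0.6848, 0.7563]
(1 - 0.7299) = 0.2701, running product = 0.2701
(1 - 0.7723) = 0.2277, running product = 0.0615
(1 - 0.7165) = 0.2835, running product = 0.0174
(1 - 0.6848) = 0.3152, running product = 0.0055
(1 - 0.7563) = 0.2437, running product = 0.0013
Product of (1-R_i) = 0.0013
R_sys = 1 - 0.0013 = 0.9987

0.9987


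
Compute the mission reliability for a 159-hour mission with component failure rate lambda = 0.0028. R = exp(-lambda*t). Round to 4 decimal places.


lambda = 0.0028
mission_time = 159
lambda * t = 0.0028 * 159 = 0.4452
R = exp(-0.4452)
R = 0.6407

0.6407


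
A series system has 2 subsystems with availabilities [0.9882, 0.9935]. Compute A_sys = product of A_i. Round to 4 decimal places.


Subsystems: [0.9882, 0.9935]
After subsystem 1 (A=0.9882): product = 0.9882
After subsystem 2 (A=0.9935): product = 0.9818
A_sys = 0.9818

0.9818


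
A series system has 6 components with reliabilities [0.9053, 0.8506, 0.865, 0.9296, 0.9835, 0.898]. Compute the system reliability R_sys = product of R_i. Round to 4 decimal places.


Components: [0.9053, 0.8506, 0.865, 0.9296, 0.9835, 0.898]
After component 1 (R=0.9053): product = 0.9053
After component 2 (R=0.8506): product = 0.77
After component 3 (R=0.865): product = 0.6661
After component 4 (R=0.9296): product = 0.6192
After component 5 (R=0.9835): product = 0.609
After component 6 (R=0.898): product = 0.5469
R_sys = 0.5469

0.5469


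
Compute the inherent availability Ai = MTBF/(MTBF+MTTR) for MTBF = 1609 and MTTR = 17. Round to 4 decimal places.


MTBF = 1609
MTTR = 17
MTBF + MTTR = 1626
Ai = 1609 / 1626
Ai = 0.9895

0.9895


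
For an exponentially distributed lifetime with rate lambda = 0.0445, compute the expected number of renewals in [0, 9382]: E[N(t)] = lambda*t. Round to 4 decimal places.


lambda = 0.0445
t = 9382
E[N(t)] = lambda * t
E[N(t)] = 0.0445 * 9382
E[N(t)] = 417.499

417.499


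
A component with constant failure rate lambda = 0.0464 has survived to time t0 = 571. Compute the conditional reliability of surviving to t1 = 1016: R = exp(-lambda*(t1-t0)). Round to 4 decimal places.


lambda = 0.0464
t0 = 571, t1 = 1016
t1 - t0 = 445
lambda * (t1-t0) = 0.0464 * 445 = 20.648
R = exp(-20.648)
R = 0.0

0.0


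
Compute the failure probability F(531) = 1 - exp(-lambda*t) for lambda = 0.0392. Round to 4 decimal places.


lambda = 0.0392, t = 531
lambda * t = 20.8152
exp(-20.8152) = 0.0
F(t) = 1 - 0.0
F(t) = 1.0

1.0


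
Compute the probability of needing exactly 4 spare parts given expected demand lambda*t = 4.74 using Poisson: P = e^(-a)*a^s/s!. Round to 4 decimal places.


a = 4.74, s = 4
e^(-a) = e^(-4.74) = 0.0087
a^s = 4.74^4 = 504.793
s! = 24
P = 0.0087 * 504.793 / 24
P = 0.1838

0.1838


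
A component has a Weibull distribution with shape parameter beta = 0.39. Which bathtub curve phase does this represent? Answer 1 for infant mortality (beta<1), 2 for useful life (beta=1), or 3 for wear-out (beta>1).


beta = 0.39
Compare beta to 1:
beta < 1 => infant mortality (phase 1)
beta = 1 => useful life (phase 2)
beta > 1 => wear-out (phase 3)
Since beta = 0.39, this is infant mortality (decreasing failure rate)
Phase = 1

1


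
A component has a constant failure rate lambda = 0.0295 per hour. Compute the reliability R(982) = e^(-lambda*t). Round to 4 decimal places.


lambda = 0.0295
t = 982
lambda * t = 28.969
R(t) = e^(-28.969)
R(t) = 0.0

0.0


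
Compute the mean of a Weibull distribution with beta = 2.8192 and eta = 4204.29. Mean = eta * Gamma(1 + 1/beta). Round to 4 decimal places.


beta = 2.8192, eta = 4204.29
1/beta = 0.3547
1 + 1/beta = 1.3547
Gamma(1.3547) = 0.8907
Mean = 4204.29 * 0.8907
Mean = 3744.6936

3744.6936


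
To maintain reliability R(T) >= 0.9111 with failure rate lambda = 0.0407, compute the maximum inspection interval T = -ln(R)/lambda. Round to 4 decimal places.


R_target = 0.9111
lambda = 0.0407
-ln(0.9111) = 0.0931
T = 0.0931 / 0.0407
T = 2.2875

2.2875


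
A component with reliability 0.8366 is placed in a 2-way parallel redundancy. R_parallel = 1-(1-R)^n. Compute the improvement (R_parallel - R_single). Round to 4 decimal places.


R_single = 0.8366, n = 2
1 - R_single = 0.1634
(1 - R_single)^n = 0.1634^2 = 0.0267
R_parallel = 1 - 0.0267 = 0.9733
Improvement = 0.9733 - 0.8366
Improvement = 0.1367

0.1367


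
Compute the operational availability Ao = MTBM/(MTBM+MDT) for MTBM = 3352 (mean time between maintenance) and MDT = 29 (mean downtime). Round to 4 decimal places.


MTBM = 3352
MDT = 29
MTBM + MDT = 3381
Ao = 3352 / 3381
Ao = 0.9914

0.9914


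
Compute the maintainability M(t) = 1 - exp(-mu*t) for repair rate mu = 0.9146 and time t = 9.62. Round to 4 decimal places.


mu = 0.9146, t = 9.62
mu * t = 0.9146 * 9.62 = 8.7985
exp(-8.7985) = 0.0002
M(t) = 1 - 0.0002
M(t) = 0.9998

0.9998


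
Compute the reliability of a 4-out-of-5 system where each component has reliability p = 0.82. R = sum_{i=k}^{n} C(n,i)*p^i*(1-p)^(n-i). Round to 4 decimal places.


k = 4, n = 5, p = 0.82
i=4: C(5,4)=5 * 0.82^4 * 0.18^1 = 0.4069
i=5: C(5,5)=1 * 0.82^5 * 0.18^0 = 0.3707
R = sum of terms = 0.7776

0.7776


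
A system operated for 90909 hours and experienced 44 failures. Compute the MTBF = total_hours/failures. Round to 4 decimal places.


total_hours = 90909
failures = 44
MTBF = 90909 / 44
MTBF = 2066.1136

2066.1136


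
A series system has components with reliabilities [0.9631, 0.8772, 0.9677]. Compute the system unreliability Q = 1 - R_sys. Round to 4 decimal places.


Components: [0.9631, 0.8772, 0.9677]
After component 1: product = 0.9631
After component 2: product = 0.8448
After component 3: product = 0.8175
R_sys = 0.8175
Q = 1 - 0.8175 = 0.1825

0.1825


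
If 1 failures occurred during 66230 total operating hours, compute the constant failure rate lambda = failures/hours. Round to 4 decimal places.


failures = 1
total_hours = 66230
lambda = 1 / 66230
lambda = 0.0

0.0


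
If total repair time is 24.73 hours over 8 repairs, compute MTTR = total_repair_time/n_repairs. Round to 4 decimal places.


total_repair_time = 24.73
n_repairs = 8
MTTR = 24.73 / 8
MTTR = 3.0913

3.0913


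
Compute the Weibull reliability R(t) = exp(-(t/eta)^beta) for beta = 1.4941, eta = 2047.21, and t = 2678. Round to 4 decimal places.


beta = 1.4941, eta = 2047.21, t = 2678
t/eta = 2678 / 2047.21 = 1.3081
(t/eta)^beta = 1.3081^1.4941 = 1.4938
R(t) = exp(-1.4938)
R(t) = 0.2245

0.2245


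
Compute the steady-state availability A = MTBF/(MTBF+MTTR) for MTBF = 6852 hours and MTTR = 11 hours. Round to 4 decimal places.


MTBF = 6852
MTTR = 11
MTBF + MTTR = 6863
A = 6852 / 6863
A = 0.9984

0.9984


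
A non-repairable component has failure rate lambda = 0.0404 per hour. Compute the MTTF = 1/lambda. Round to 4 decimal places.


lambda = 0.0404
MTTF = 1 / 0.0404
MTTF = 24.7525

24.7525


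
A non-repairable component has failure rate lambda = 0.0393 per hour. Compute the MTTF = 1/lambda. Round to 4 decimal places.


lambda = 0.0393
MTTF = 1 / 0.0393
MTTF = 25.4453

25.4453


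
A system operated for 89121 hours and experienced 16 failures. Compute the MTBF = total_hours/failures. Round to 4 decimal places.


total_hours = 89121
failures = 16
MTBF = 89121 / 16
MTBF = 5570.0625

5570.0625


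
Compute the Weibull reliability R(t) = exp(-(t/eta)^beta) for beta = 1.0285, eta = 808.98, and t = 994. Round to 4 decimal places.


beta = 1.0285, eta = 808.98, t = 994
t/eta = 994 / 808.98 = 1.2287
(t/eta)^beta = 1.2287^1.0285 = 1.2359
R(t) = exp(-1.2359)
R(t) = 0.2906

0.2906


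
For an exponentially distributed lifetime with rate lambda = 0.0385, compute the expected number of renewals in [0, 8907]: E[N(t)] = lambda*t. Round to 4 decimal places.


lambda = 0.0385
t = 8907
E[N(t)] = lambda * t
E[N(t)] = 0.0385 * 8907
E[N(t)] = 342.9195

342.9195


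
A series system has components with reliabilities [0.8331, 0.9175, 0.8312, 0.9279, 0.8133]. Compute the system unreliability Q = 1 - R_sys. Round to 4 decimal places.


Components: [0.8331, 0.9175, 0.8312, 0.9279, 0.8133]
After component 1: product = 0.8331
After component 2: product = 0.7644
After component 3: product = 0.6353
After component 4: product = 0.5895
After component 5: product = 0.4795
R_sys = 0.4795
Q = 1 - 0.4795 = 0.5205

0.5205


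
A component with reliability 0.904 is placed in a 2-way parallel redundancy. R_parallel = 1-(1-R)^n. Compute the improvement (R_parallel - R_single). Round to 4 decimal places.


R_single = 0.904, n = 2
1 - R_single = 0.096
(1 - R_single)^n = 0.096^2 = 0.0092
R_parallel = 1 - 0.0092 = 0.9908
Improvement = 0.9908 - 0.904
Improvement = 0.0868

0.0868


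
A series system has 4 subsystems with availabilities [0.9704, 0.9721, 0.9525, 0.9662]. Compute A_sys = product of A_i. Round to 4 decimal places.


Subsystems: [0.9704, 0.9721, 0.9525, 0.9662]
After subsystem 1 (A=0.9704): product = 0.9704
After subsystem 2 (A=0.9721): product = 0.9433
After subsystem 3 (A=0.9525): product = 0.8985
After subsystem 4 (A=0.9662): product = 0.8681
A_sys = 0.8681

0.8681


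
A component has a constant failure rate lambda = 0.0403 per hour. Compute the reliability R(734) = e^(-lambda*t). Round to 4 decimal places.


lambda = 0.0403
t = 734
lambda * t = 29.5802
R(t) = e^(-29.5802)
R(t) = 0.0

0.0


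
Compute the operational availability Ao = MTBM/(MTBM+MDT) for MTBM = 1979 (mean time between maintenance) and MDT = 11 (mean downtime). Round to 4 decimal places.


MTBM = 1979
MDT = 11
MTBM + MDT = 1990
Ao = 1979 / 1990
Ao = 0.9945

0.9945


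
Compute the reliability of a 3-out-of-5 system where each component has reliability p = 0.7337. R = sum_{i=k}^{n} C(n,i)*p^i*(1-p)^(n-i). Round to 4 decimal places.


k = 3, n = 5, p = 0.7337
i=3: C(5,3)=10 * 0.7337^3 * 0.2663^2 = 0.2801
i=4: C(5,4)=5 * 0.7337^4 * 0.2663^1 = 0.3858
i=5: C(5,5)=1 * 0.7337^5 * 0.2663^0 = 0.2126
R = sum of terms = 0.8786

0.8786


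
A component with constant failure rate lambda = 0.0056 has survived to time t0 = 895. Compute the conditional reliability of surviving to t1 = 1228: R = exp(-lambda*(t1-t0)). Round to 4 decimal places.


lambda = 0.0056
t0 = 895, t1 = 1228
t1 - t0 = 333
lambda * (t1-t0) = 0.0056 * 333 = 1.8648
R = exp(-1.8648)
R = 0.1549

0.1549


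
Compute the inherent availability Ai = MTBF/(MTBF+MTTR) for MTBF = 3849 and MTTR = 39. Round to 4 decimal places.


MTBF = 3849
MTTR = 39
MTBF + MTTR = 3888
Ai = 3849 / 3888
Ai = 0.99

0.99


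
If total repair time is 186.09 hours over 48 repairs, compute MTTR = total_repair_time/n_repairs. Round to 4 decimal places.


total_repair_time = 186.09
n_repairs = 48
MTTR = 186.09 / 48
MTTR = 3.8769

3.8769


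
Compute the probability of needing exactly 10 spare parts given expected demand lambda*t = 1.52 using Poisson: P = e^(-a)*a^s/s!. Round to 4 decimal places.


a = 1.52, s = 10
e^(-a) = e^(-1.52) = 0.2187
a^s = 1.52^10 = 65.8318
s! = 3628800
P = 0.2187 * 65.8318 / 3628800
P = 0.0

0.0


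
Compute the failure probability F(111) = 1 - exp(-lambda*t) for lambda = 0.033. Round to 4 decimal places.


lambda = 0.033, t = 111
lambda * t = 3.663
exp(-3.663) = 0.0257
F(t) = 1 - 0.0257
F(t) = 0.9743

0.9743


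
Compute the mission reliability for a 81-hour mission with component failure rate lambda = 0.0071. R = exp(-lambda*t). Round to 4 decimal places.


lambda = 0.0071
mission_time = 81
lambda * t = 0.0071 * 81 = 0.5751
R = exp(-0.5751)
R = 0.5626

0.5626


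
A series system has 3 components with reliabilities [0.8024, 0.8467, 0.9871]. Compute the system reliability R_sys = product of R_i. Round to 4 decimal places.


Components: [0.8024, 0.8467, 0.9871]
After component 1 (R=0.8024): product = 0.8024
After component 2 (R=0.8467): product = 0.6794
After component 3 (R=0.9871): product = 0.6706
R_sys = 0.6706

0.6706


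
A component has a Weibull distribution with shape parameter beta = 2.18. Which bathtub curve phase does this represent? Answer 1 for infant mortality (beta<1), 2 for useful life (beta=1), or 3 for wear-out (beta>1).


beta = 2.18
Compare beta to 1:
beta < 1 => infant mortality (phase 1)
beta = 1 => useful life (phase 2)
beta > 1 => wear-out (phase 3)
Since beta = 2.18, this is wear-out (increasing failure rate)
Phase = 3

3


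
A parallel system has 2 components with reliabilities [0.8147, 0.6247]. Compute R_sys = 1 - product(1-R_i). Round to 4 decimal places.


Components: [0.8147, 0.6247]
(1 - 0.8147) = 0.1853, running product = 0.1853
(1 - 0.6247) = 0.3753, running product = 0.0695
Product of (1-R_i) = 0.0695
R_sys = 1 - 0.0695 = 0.9305

0.9305


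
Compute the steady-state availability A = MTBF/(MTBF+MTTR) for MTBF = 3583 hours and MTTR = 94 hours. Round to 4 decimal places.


MTBF = 3583
MTTR = 94
MTBF + MTTR = 3677
A = 3583 / 3677
A = 0.9744

0.9744


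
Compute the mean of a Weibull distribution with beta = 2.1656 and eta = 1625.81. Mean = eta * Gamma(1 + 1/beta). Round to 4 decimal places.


beta = 2.1656, eta = 1625.81
1/beta = 0.4618
1 + 1/beta = 1.4618
Gamma(1.4618) = 0.8856
Mean = 1625.81 * 0.8856
Mean = 1439.8225

1439.8225


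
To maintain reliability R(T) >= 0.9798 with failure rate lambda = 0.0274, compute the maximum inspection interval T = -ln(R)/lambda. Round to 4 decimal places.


R_target = 0.9798
lambda = 0.0274
-ln(0.9798) = 0.0204
T = 0.0204 / 0.0274
T = 0.7448

0.7448


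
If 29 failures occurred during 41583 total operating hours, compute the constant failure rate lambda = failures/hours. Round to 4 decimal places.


failures = 29
total_hours = 41583
lambda = 29 / 41583
lambda = 0.0007

0.0007


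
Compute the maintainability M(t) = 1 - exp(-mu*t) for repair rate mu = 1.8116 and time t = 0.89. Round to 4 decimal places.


mu = 1.8116, t = 0.89
mu * t = 1.8116 * 0.89 = 1.6123
exp(-1.6123) = 0.1994
M(t) = 1 - 0.1994
M(t) = 0.8006

0.8006


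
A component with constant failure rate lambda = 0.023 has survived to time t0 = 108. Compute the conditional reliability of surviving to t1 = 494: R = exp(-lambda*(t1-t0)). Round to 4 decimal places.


lambda = 0.023
t0 = 108, t1 = 494
t1 - t0 = 386
lambda * (t1-t0) = 0.023 * 386 = 8.878
R = exp(-8.878)
R = 0.0001

0.0001


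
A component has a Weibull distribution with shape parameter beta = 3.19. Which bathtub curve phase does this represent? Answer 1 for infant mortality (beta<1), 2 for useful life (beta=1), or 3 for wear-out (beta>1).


beta = 3.19
Compare beta to 1:
beta < 1 => infant mortality (phase 1)
beta = 1 => useful life (phase 2)
beta > 1 => wear-out (phase 3)
Since beta = 3.19, this is wear-out (increasing failure rate)
Phase = 3

3


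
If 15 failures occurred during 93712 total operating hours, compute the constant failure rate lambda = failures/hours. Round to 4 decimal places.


failures = 15
total_hours = 93712
lambda = 15 / 93712
lambda = 0.0002

0.0002


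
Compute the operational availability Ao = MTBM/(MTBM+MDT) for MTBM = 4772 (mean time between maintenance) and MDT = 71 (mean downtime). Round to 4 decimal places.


MTBM = 4772
MDT = 71
MTBM + MDT = 4843
Ao = 4772 / 4843
Ao = 0.9853

0.9853


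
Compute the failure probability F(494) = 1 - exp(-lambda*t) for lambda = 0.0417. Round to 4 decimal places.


lambda = 0.0417, t = 494
lambda * t = 20.5998
exp(-20.5998) = 0.0
F(t) = 1 - 0.0
F(t) = 1.0

1.0


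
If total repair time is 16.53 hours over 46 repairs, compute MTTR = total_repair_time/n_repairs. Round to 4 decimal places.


total_repair_time = 16.53
n_repairs = 46
MTTR = 16.53 / 46
MTTR = 0.3593

0.3593


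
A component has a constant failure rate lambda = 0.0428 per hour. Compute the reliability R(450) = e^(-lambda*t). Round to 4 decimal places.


lambda = 0.0428
t = 450
lambda * t = 19.26
R(t) = e^(-19.26)
R(t) = 0.0

0.0


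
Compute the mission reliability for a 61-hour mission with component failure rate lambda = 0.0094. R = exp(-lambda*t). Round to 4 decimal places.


lambda = 0.0094
mission_time = 61
lambda * t = 0.0094 * 61 = 0.5734
R = exp(-0.5734)
R = 0.5636

0.5636


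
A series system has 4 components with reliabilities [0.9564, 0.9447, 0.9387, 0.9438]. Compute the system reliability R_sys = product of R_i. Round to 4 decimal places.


Components: [0.9564, 0.9447, 0.9387, 0.9438]
After component 1 (R=0.9564): product = 0.9564
After component 2 (R=0.9447): product = 0.9035
After component 3 (R=0.9387): product = 0.8481
After component 4 (R=0.9438): product = 0.8005
R_sys = 0.8005

0.8005


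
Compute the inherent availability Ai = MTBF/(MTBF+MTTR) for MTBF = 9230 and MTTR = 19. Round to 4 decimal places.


MTBF = 9230
MTTR = 19
MTBF + MTTR = 9249
Ai = 9230 / 9249
Ai = 0.9979

0.9979


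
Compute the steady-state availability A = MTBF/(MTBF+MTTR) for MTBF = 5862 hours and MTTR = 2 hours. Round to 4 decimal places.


MTBF = 5862
MTTR = 2
MTBF + MTTR = 5864
A = 5862 / 5864
A = 0.9997

0.9997


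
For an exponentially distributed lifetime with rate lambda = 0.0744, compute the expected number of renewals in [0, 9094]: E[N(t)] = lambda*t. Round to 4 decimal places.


lambda = 0.0744
t = 9094
E[N(t)] = lambda * t
E[N(t)] = 0.0744 * 9094
E[N(t)] = 676.5936

676.5936


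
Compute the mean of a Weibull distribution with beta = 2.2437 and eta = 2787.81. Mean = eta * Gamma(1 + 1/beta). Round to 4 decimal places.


beta = 2.2437, eta = 2787.81
1/beta = 0.4457
1 + 1/beta = 1.4457
Gamma(1.4457) = 0.8857
Mean = 2787.81 * 0.8857
Mean = 2469.1985

2469.1985


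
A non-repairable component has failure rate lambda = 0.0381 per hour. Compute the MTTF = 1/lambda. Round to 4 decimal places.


lambda = 0.0381
MTTF = 1 / 0.0381
MTTF = 26.2467

26.2467


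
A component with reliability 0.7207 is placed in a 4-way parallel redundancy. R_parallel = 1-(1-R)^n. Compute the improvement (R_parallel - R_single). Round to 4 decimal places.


R_single = 0.7207, n = 4
1 - R_single = 0.2793
(1 - R_single)^n = 0.2793^4 = 0.0061
R_parallel = 1 - 0.0061 = 0.9939
Improvement = 0.9939 - 0.7207
Improvement = 0.2732

0.2732


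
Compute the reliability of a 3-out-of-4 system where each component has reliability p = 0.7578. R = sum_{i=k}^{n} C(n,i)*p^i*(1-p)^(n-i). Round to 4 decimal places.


k = 3, n = 4, p = 0.7578
i=3: C(4,3)=4 * 0.7578^3 * 0.2422^1 = 0.4216
i=4: C(4,4)=1 * 0.7578^4 * 0.2422^0 = 0.3298
R = sum of terms = 0.7514

0.7514


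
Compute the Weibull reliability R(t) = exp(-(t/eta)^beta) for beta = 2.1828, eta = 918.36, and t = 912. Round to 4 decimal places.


beta = 2.1828, eta = 918.36, t = 912
t/eta = 912 / 918.36 = 0.9931
(t/eta)^beta = 0.9931^2.1828 = 0.9849
R(t) = exp(-0.9849)
R(t) = 0.3735

0.3735


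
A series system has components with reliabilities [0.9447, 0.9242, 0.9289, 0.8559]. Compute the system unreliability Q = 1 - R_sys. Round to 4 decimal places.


Components: [0.9447, 0.9242, 0.9289, 0.8559]
After component 1: product = 0.9447
After component 2: product = 0.8731
After component 3: product = 0.811
After component 4: product = 0.6941
R_sys = 0.6941
Q = 1 - 0.6941 = 0.3059

0.3059


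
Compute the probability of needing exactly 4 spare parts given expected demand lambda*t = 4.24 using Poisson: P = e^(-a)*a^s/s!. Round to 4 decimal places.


a = 4.24, s = 4
e^(-a) = e^(-4.24) = 0.0144
a^s = 4.24^4 = 323.1941
s! = 24
P = 0.0144 * 323.1941 / 24
P = 0.194

0.194


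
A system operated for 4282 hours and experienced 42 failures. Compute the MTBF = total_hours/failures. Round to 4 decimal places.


total_hours = 4282
failures = 42
MTBF = 4282 / 42
MTBF = 101.9524

101.9524


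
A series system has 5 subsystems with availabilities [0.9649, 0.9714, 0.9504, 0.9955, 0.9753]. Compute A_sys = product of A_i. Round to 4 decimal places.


Subsystems: [0.9649, 0.9714, 0.9504, 0.9955, 0.9753]
After subsystem 1 (A=0.9649): product = 0.9649
After subsystem 2 (A=0.9714): product = 0.9373
After subsystem 3 (A=0.9504): product = 0.8908
After subsystem 4 (A=0.9955): product = 0.8868
After subsystem 5 (A=0.9753): product = 0.8649
A_sys = 0.8649

0.8649


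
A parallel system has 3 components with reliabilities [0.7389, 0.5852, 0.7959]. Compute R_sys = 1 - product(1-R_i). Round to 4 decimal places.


Components: [0.7389, 0.5852, 0.7959]
(1 - 0.7389) = 0.2611, running product = 0.2611
(1 - 0.5852) = 0.4148, running product = 0.1083
(1 - 0.7959) = 0.2041, running product = 0.0221
Product of (1-R_i) = 0.0221
R_sys = 1 - 0.0221 = 0.9779

0.9779


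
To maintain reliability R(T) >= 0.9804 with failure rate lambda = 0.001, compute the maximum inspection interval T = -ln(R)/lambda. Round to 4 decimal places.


R_target = 0.9804
lambda = 0.001
-ln(0.9804) = 0.0198
T = 0.0198 / 0.001
T = 19.7946

19.7946


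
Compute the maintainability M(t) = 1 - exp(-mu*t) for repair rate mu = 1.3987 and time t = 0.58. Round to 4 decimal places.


mu = 1.3987, t = 0.58
mu * t = 1.3987 * 0.58 = 0.8112
exp(-0.8112) = 0.4443
M(t) = 1 - 0.4443
M(t) = 0.5557

0.5557


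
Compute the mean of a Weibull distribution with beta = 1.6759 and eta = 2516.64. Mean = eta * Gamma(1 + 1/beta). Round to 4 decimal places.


beta = 1.6759, eta = 2516.64
1/beta = 0.5967
1 + 1/beta = 1.5967
Gamma(1.5967) = 0.8931
Mean = 2516.64 * 0.8931
Mean = 2247.7303

2247.7303


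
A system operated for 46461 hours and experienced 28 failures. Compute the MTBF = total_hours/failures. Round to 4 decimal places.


total_hours = 46461
failures = 28
MTBF = 46461 / 28
MTBF = 1659.3214

1659.3214


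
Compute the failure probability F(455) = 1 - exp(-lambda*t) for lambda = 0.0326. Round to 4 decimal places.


lambda = 0.0326, t = 455
lambda * t = 14.833
exp(-14.833) = 0.0
F(t) = 1 - 0.0
F(t) = 1.0

1.0


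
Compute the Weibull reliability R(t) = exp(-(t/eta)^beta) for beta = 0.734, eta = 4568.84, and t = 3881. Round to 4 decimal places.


beta = 0.734, eta = 4568.84, t = 3881
t/eta = 3881 / 4568.84 = 0.8494
(t/eta)^beta = 0.8494^0.734 = 0.8871
R(t) = exp(-0.8871)
R(t) = 0.4118

0.4118


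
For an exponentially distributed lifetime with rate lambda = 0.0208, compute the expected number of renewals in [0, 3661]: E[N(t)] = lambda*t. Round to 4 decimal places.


lambda = 0.0208
t = 3661
E[N(t)] = lambda * t
E[N(t)] = 0.0208 * 3661
E[N(t)] = 76.1488

76.1488


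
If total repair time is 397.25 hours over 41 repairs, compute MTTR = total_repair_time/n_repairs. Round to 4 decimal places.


total_repair_time = 397.25
n_repairs = 41
MTTR = 397.25 / 41
MTTR = 9.689

9.689


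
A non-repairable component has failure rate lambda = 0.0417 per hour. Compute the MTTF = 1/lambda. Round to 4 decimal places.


lambda = 0.0417
MTTF = 1 / 0.0417
MTTF = 23.9808

23.9808


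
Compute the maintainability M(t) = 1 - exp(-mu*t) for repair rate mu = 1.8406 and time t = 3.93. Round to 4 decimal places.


mu = 1.8406, t = 3.93
mu * t = 1.8406 * 3.93 = 7.2336
exp(-7.2336) = 0.0007
M(t) = 1 - 0.0007
M(t) = 0.9993

0.9993


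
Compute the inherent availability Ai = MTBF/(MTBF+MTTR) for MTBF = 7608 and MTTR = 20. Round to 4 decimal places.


MTBF = 7608
MTTR = 20
MTBF + MTTR = 7628
Ai = 7608 / 7628
Ai = 0.9974

0.9974


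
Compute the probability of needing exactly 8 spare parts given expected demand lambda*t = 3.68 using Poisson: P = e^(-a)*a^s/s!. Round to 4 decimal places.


a = 3.68, s = 8
e^(-a) = e^(-3.68) = 0.0252
a^s = 3.68^8 = 33634.3121
s! = 40320
P = 0.0252 * 33634.3121 / 40320
P = 0.021

0.021


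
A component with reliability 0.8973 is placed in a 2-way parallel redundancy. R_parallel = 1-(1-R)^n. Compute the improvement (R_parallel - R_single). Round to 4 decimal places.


R_single = 0.8973, n = 2
1 - R_single = 0.1027
(1 - R_single)^n = 0.1027^2 = 0.0105
R_parallel = 1 - 0.0105 = 0.9895
Improvement = 0.9895 - 0.8973
Improvement = 0.0922

0.0922


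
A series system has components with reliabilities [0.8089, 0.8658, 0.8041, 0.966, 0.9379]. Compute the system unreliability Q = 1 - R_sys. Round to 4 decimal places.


Components: [0.8089, 0.8658, 0.8041, 0.966, 0.9379]
After component 1: product = 0.8089
After component 2: product = 0.7003
After component 3: product = 0.5631
After component 4: product = 0.544
After component 5: product = 0.5102
R_sys = 0.5102
Q = 1 - 0.5102 = 0.4898

0.4898


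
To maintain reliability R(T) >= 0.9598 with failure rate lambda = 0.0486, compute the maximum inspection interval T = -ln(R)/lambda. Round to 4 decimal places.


R_target = 0.9598
lambda = 0.0486
-ln(0.9598) = 0.041
T = 0.041 / 0.0486
T = 0.8442

0.8442
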